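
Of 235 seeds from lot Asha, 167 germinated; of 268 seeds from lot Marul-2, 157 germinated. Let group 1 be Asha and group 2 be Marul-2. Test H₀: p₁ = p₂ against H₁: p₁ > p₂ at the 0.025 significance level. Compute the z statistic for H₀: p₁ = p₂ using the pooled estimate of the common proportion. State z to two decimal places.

z = 2.92

p̂₁ = 167/235 = 0.7106, p̂₂ = 157/268 = 0.5858.
Pooled p̂ = (167+157)/(235+268) = 324/503 = 0.6441.
SE = √(p̂(1−p̂)(1/n₁+1/n₂)) = √(0.6441·0.3559·0.00798666) = √(0.00183074) = 0.0428.
z = (0.7106 − 0.5858)/0.0428 = 0.1248/0.0428 = 2.92.
p-value = P(Z > 2.917) ≈ 0.0018, so at α = 0.025 we reject H₀.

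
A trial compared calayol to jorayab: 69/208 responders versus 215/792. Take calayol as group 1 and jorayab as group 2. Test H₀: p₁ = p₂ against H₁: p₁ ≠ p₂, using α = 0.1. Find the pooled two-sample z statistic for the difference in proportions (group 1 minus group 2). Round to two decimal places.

z = 1.72

p̂₁ = 69/208 ≈ 0.3317, p̂₂ = 215/792 ≈ 0.2715.
Pooled p̂ = (69+215)/(208+792) = 284/1000 = 0.2840.
SE = √(0.203344 × 0.00607032) = 0.0351.
z = (0.3317 − 0.2715)/0.0351 = 0.0602/0.0351 = 1.72.
p-value = 2·P(Z > 1.715) ≈ 0.0863; since p < α = 0.1, reject H₀.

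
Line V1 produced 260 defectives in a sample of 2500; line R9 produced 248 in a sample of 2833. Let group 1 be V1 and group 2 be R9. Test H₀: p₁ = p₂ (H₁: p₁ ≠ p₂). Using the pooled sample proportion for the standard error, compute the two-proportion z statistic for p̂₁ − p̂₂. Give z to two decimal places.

p̂₁ = 260/2500 ≈ 0.1040, p̂₂ = 248/2833 ≈ 0.0875.
Pooled p̂ = (260+248)/(2500+2833) = 508/5333 = 0.0953.
SE = √(p̂(1−p̂)(1/n₁+1/n₂)) = √(0.0953·0.9047·0.000752983) = √(6.48937e-05) = 0.0081.
z = (0.1040 − 0.0875)/0.0081 = 0.0165/0.0081 = 2.04.

z = 2.04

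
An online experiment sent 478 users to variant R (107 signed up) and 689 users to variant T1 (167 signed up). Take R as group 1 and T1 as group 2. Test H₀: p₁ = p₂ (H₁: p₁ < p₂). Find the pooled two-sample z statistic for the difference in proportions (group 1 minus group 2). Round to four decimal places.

z = -0.7344

p̂₁ = 107/478 ≈ 0.2238494, p̂₂ = 167/689 ≈ 0.2423803.
Pooled p̂ = (107+167)/(478+689) = 274/1167 = 0.2347901.
SE = √(0.179664 × 0.00354343) = 0.0252314.
z = (0.2238494 − 0.2423803)/0.0252314 = -0.0185309/0.0252314 = -0.7344.
p-value = P(Z < -0.734) ≈ 0.2313.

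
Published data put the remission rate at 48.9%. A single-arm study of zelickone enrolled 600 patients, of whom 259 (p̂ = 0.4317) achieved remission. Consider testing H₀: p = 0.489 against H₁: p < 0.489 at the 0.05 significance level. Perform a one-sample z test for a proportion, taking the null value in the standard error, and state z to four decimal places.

p̂ = 259/600 = 0.4316667.
SE = √(p₀(1−p₀)/n) = √(0.24988/600) = 0.0204075.
z = (0.4316667 − 0.489)/0.0204075 = -0.0573333/0.0204075 = -2.8094.
p-value = P(Z < -2.809) ≈ 0.0025. With α = 0.05, reject H₀.

z = -2.8094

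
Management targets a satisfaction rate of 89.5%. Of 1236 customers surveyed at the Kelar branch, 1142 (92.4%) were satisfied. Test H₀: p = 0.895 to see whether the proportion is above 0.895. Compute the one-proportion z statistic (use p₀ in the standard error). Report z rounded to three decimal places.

p̂ = 1142/1236 ≈ 0.92395.
SE = √(p₀(1−p₀)/n) = √(0.093975/1236) = 0.00872.
z = (0.92395 − 0.895)/0.00872 = 0.02895/0.00872 = 3.320.
p-value = P(Z > 3.320) ≈ 0.0005.

z = 3.320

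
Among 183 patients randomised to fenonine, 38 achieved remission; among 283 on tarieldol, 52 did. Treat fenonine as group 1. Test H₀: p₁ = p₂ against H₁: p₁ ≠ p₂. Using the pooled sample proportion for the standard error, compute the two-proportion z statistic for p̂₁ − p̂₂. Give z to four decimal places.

z = 0.6384

p̂₁ = 38/183 ≈ 0.207650, p̂₂ = 52/283 ≈ 0.183746.
Pooled p̂ = (38+52)/(183+283) = 90/466 = 0.193133.
SE = √(0.155833 × 0.00899805) = 0.037446.
z = (0.207650 − 0.183746)/0.037446 = 0.023904/0.037446 = 0.6384.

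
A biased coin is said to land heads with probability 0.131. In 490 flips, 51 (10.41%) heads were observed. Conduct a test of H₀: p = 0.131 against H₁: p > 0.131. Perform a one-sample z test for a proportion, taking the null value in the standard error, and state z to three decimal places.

p̂ = 51/490 ≈ 0.10408.
SE = √(p₀(1−p₀)/n) = √(0.11384/490) = 0.01524.
z = (0.10408 − 0.131)/0.01524 = -0.02692/0.01524 = -1.766.
p-value = P(Z > -1.766) ≈ 0.9613.

z = -1.766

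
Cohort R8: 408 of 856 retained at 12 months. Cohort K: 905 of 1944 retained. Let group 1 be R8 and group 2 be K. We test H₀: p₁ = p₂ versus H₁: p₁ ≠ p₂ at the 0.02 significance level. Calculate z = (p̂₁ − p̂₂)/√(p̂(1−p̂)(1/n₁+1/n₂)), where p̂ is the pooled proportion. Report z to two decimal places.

z = 0.54

p̂₁ = 408/856 = 0.4766, p̂₂ = 905/1944 = 0.4655.
Pooled p̂ = (408+905)/(856+1944) = 1313/2800 = 0.4689.
SE = √(0.249035 × 0.00168263) = 0.0205.
z = (0.4766 − 0.4655)/0.0205 = 0.0111/0.0205 = 0.54.
Two-sided p-value ≈ 2·Φ(−0.542) = 0.5876; since p > α = 0.02, fail to reject H₀.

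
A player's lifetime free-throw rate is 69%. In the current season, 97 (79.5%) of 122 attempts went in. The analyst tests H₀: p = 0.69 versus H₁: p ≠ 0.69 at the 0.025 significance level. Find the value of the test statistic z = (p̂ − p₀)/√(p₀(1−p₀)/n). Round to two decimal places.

z = 2.51

p̂ = 97/122 = 0.7951.
Standard error under H₀: √(0.69×0.31/122) = 0.0419.
z = (0.7951 − 0.69)/0.0419 = 0.1051/0.0419 = 2.51.
Two-sided p-value ≈ 2·Φ(−2.510) = 0.0121. With α = 0.025, reject H₀.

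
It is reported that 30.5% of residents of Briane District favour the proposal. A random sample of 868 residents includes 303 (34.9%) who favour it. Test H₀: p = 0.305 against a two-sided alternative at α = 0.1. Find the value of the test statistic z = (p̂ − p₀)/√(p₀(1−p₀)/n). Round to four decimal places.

z = 2.8206

p̂ = 303/868 = 0.349078.
SE = √(p₀(1−p₀)/n) = √(0.21198/868) = 0.015627.
z = (0.349078 − 0.305)/0.015627 = 0.044078/0.015627 = 2.8206.
Two-sided p-value ≈ 2·Φ(−2.821) = 0.0048, so at α = 0.1 we reject H₀.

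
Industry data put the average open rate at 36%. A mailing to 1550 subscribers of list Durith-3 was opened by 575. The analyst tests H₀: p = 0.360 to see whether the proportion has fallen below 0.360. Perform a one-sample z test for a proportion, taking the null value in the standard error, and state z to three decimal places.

p̂ = 575/1550 ≈ 0.37097.
Under H₀, SE = √(0.36·0.64/1550) = √(0.000148645) = 0.01219.
z = (0.37097 − 0.36)/0.01219 = 0.01097/0.01219 = 0.900.

z = 0.900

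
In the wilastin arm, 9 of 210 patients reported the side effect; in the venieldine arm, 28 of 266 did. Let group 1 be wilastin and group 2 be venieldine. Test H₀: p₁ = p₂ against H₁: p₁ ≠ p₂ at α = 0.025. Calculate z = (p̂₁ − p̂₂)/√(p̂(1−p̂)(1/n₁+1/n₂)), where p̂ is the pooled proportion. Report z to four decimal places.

z = -2.5249

p̂₁ = 9/210 ≈ 0.042857, p̂₂ = 28/266 ≈ 0.105263.
Pooled p̂ = (9+28)/(210+266) = 37/476 = 0.077731.
SE = √(p̂(1−p̂)(1/n₁+1/n₂)) = √(0.077731·0.922269·0.0085213) = √(0.000610883) = 0.024716.
z = (0.042857 − 0.105263)/0.024716 = -0.062406/0.024716 = -2.5249.
Two-sided p-value ≈ 2·Φ(−2.525) = 0.0116. With α = 0.025, reject H₀.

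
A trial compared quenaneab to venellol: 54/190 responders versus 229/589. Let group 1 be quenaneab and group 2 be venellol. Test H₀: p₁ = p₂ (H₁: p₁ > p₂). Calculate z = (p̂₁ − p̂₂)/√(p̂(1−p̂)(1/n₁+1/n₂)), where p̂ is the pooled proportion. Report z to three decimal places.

p̂₁ = 54/190 ≈ 0.28421, p̂₂ = 229/589 ≈ 0.38879.
Pooled p̂ = (54+229)/(190+589) = 283/779 = 0.36329.
SE = √(0.231309 × 0.00696095) = 0.04013.
z = (0.28421 − 0.38879)/0.04013 = -0.10458/0.04013 = -2.606.

z = -2.606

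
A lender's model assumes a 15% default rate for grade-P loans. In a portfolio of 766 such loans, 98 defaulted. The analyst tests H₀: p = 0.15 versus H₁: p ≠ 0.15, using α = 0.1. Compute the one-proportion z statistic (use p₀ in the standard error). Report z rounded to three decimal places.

z = -1.710

p̂ = 98/766 ≈ 0.12794.
Under H₀, SE = √(0.15·0.85/766) = √(0.000166449) = 0.01290.
z = (0.12794 − 0.15)/0.01290 = -0.02206/0.01290 = -1.710.
Two-sided p-value ≈ 2·Φ(−1.710) = 0.0873; since p < α = 0.1, reject H₀.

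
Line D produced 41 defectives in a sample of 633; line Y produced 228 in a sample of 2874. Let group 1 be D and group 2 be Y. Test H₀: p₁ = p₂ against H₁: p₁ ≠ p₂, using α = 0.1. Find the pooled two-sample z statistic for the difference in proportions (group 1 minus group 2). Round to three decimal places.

p̂₁ = 41/633 = 0.064771, p̂₂ = 228/2874 = 0.079332.
Pooled p̂ = (41+228)/(633+2874) = 269/3507 = 0.076704.
SE = √(0.0708203 × 0.00192773) = 0.011684.
z = (0.064771 − 0.079332)/0.011684 = -0.014561/0.011684 = -1.246.
p-value = 2·P(Z > 1.246) ≈ 0.2127; since p > α = 0.1, fail to reject H₀.

z = -1.246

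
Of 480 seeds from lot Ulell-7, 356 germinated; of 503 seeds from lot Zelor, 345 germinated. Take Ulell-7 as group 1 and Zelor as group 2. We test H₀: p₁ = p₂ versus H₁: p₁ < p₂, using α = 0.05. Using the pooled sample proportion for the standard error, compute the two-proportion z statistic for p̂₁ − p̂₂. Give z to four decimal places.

z = 1.9328

p̂₁ = 356/480 = 0.741667, p̂₂ = 345/503 = 0.685885.
Pooled p̂ = (356+345)/(480+503) = 701/983 = 0.713123.
SE = √(0.204579 × 0.0040714) = 0.028860.
z = (0.741667 − 0.685885)/0.028860 = 0.055782/0.028860 = 1.9328.
p-value = P(Z < 1.933) ≈ 0.9734, so at α = 0.05 we fail to reject H₀.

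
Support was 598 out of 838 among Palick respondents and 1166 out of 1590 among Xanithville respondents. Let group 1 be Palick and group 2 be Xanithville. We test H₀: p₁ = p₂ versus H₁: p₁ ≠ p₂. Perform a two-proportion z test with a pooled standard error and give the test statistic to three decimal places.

z = -1.037

p̂₁ = 598/838 ≈ 0.71360, p̂₂ = 1166/1590 ≈ 0.73333.
Pooled p̂ = (598+1166)/(838+1590) = 1764/2428 = 0.72652.
SE = √(0.198687 × 0.00182225) = 0.01903.
z = (0.71360 − 0.73333)/0.01903 = -0.01973/0.01903 = -1.037.
p-value = 2·P(Z > 1.037) ≈ 0.2998.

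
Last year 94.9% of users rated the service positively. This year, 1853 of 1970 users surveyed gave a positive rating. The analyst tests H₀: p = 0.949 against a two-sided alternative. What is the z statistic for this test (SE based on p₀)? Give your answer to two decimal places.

p̂ = 1853/1970 = 0.94061.
Under H₀, SE = √(0.949·0.051/1970) = √(2.4568e-05) = 0.00496.
z = (0.94061 − 0.949)/0.00496 = -0.00839/0.00496 = -1.69.

z = -1.69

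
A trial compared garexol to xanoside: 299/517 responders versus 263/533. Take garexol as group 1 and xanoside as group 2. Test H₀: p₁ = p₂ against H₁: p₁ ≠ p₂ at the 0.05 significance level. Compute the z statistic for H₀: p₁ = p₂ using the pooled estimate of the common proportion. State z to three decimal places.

z = 2.758

p̂₁ = 299/517 ≈ 0.57834, p̂₂ = 263/533 ≈ 0.49343.
Pooled p̂ = (299+263)/(517+533) = 562/1050 = 0.53524.
SE = √(p̂(1−p̂)(1/n₁+1/n₂)) = √(0.53524·0.46476·0.00381041) = √(0.000947871) = 0.03079.
z = (0.57834 − 0.49343)/0.03079 = 0.08491/0.03079 = 2.758.
Two-sided p-value ≈ 2·Φ(−2.758) = 0.0058, so at α = 0.05 we reject H₀.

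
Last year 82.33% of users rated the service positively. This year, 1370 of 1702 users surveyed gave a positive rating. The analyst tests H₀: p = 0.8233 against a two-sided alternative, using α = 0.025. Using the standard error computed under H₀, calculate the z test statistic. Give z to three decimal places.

p̂ = 1370/1702 = 0.804935.
Standard error under H₀: √(0.8233×0.1767/1702) = 0.009245.
z = (0.804935 − 0.8233)/0.009245 = -0.018365/0.009245 = -1.986.
p-value = 2·P(Z > 1.986) ≈ 0.0470; since p > α = 0.025, fail to reject H₀.

z = -1.986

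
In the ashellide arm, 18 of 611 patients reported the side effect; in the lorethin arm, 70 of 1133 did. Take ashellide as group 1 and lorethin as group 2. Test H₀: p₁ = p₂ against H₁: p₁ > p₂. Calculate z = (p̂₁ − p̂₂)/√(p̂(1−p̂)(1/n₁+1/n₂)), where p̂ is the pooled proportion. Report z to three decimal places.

p̂₁ = 18/611 ≈ 0.029460, p̂₂ = 70/1133 ≈ 0.061783.
Pooled p̂ = (18+70)/(611+1133) = 88/1744 = 0.050459.
SE = √(p̂(1−p̂)(1/n₁+1/n₂)) = √(0.050459·0.949541·0.00251927) = √(0.000120705) = 0.010987.
z = (0.029460 − 0.061783)/0.010987 = -0.032323/0.010987 = -2.942.

z = -2.942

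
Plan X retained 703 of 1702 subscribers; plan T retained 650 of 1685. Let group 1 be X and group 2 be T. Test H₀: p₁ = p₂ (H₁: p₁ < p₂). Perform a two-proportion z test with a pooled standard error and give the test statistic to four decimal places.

p̂₁ = 703/1702 ≈ 0.413043, p̂₂ = 650/1685 ≈ 0.385757.
Pooled p̂ = (703+650)/(1702+1685) = 1353/3387 = 0.399469.
SE = √(0.239893 × 0.00118102) = 0.016832.
z = (0.413043 − 0.385757)/0.016832 = 0.027286/0.016832 = 1.6211.

z = 1.6211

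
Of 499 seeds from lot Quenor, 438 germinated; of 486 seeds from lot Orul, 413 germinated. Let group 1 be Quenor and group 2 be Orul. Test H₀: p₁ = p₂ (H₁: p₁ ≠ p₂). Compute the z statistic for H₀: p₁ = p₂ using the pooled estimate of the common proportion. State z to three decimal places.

p̂₁ = 438/499 = 0.87776, p̂₂ = 413/486 = 0.84979.
Pooled p̂ = (438+413)/(499+486) = 851/985 = 0.86396.
SE = √(0.117534 × 0.00406162) = 0.02185.
z = (0.87776 − 0.84979)/0.02185 = 0.02797/0.02185 = 1.280.

z = 1.280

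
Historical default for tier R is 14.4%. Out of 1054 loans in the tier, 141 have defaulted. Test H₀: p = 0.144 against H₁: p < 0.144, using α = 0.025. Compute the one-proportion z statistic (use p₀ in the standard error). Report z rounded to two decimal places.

p̂ = 141/1054 ≈ 0.13378.
SE = √(p₀(1−p₀)/n) = √(0.12326/1054) = 0.01081.
z = (0.13378 − 0.144)/0.01081 = -0.01022/0.01081 = -0.95.
p-value = P(Z < -0.945) ≈ 0.1722; since p > α = 0.025, fail to reject H₀.

z = -0.95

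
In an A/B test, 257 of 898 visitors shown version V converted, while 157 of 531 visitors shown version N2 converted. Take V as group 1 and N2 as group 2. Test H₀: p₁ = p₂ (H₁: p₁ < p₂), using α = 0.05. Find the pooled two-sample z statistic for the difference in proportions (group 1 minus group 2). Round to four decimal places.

p̂₁ = 257/898 = 0.286192, p̂₂ = 157/531 = 0.295669.
Pooled p̂ = (257+157)/(898+531) = 414/1429 = 0.289713.
SE = √(0.205779 × 0.00299682) = 0.024833.
z = (0.286192 − 0.295669)/0.024833 = -0.009477/0.024833 = -0.3816.
p-value = P(Z < -0.382) ≈ 0.3514; since p > α = 0.05, fail to reject H₀.

z = -0.3816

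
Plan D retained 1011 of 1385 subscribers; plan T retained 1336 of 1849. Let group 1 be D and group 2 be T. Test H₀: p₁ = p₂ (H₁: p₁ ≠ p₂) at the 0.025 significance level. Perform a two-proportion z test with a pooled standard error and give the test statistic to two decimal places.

p̂₁ = 1011/1385 ≈ 0.7300, p̂₂ = 1336/1849 ≈ 0.7226.
Pooled p̂ = (1011+1336)/(1385+1849) = 2347/3234 = 0.7257.
SE = √(0.199047 × 0.00126285) = 0.0159.
z = (0.7300 − 0.7226)/0.0159 = 0.0074/0.0159 = 0.47.
Two-sided p-value ≈ 2·Φ(−0.467) = 0.6402; since p > α = 0.025, fail to reject H₀.

z = 0.47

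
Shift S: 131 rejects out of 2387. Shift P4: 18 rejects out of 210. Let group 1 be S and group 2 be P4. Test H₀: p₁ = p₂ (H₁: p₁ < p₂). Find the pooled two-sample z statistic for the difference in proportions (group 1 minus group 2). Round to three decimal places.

z = -1.842

p̂₁ = 131/2387 ≈ 0.05488, p̂₂ = 18/210 ≈ 0.08571.
Pooled p̂ = (131+18)/(2387+210) = 149/2597 = 0.05737.
SE = √(p̂(1−p̂)(1/n₁+1/n₂)) = √(0.05737·0.94263·0.00518084) = √(0.000280191) = 0.01674.
z = (0.05488 − 0.08571)/0.01674 = -0.03083/0.01674 = -1.842.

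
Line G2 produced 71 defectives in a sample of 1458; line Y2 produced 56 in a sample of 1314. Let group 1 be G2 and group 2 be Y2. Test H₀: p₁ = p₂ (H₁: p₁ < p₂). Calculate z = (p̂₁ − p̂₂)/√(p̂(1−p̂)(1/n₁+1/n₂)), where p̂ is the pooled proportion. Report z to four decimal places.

p̂₁ = 71/1458 ≈ 0.0486968, p̂₂ = 56/1314 ≈ 0.0426180.
Pooled p̂ = (71+56)/(1458+1314) = 127/2772 = 0.0458153.
SE = √(0.0437163 × 0.00144691) = 0.0079532.
z = (0.0486968 − 0.0426180)/0.0079532 = 0.0060788/0.0079532 = 0.7643.
p-value = P(Z < 0.764) ≈ 0.7777.

z = 0.7643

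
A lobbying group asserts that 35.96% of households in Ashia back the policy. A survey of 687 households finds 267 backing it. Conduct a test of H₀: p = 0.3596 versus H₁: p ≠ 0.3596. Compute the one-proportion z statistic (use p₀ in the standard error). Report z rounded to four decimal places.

z = 1.5865

p̂ = 267/687 ≈ 0.3886463.
SE = √(p₀(1−p₀)/n) = √(0.23029/687) = 0.0183087.
z = (0.3886463 − 0.3596)/0.0183087 = 0.0290463/0.0183087 = 1.5865.
p-value = 2·P(Z > 1.586) ≈ 0.1126.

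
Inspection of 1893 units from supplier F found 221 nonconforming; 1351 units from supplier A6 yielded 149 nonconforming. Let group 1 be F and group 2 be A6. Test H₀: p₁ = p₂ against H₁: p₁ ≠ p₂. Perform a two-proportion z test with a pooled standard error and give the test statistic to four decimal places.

z = 0.5704

p̂₁ = 221/1893 = 0.116746, p̂₂ = 149/1351 = 0.110289.
Pooled p̂ = (221+149)/(1893+1351) = 370/3244 = 0.114057.
SE = √(p̂(1−p̂)(1/n₁+1/n₂)) = √(0.114057·0.885943·0.00126845) = √(0.000128175) = 0.011321.
z = (0.116746 − 0.110289)/0.011321 = 0.006457/0.011321 = 0.5704.
p-value = 2·P(Z > 0.570) ≈ 0.5684.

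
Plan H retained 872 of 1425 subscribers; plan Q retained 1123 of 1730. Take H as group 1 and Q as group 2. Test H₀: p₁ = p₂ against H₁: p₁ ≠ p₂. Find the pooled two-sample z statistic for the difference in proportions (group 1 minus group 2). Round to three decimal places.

z = -2.157

p̂₁ = 872/1425 ≈ 0.61193, p̂₂ = 1123/1730 ≈ 0.64913.
Pooled p̂ = (872+1123)/(1425+1730) = 1995/3155 = 0.63233.
SE = √(p̂(1−p̂)(1/n₁+1/n₂)) = √(0.63233·0.36767·0.00127979) = √(0.000297537) = 0.01725.
z = (0.61193 − 0.64913)/0.01725 = -0.03720/0.01725 = -2.157.
p-value = 2·P(Z > 2.157) ≈ 0.0310.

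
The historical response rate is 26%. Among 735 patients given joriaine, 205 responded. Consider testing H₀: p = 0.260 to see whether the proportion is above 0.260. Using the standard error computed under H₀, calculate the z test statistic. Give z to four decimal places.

p̂ = 205/735 = 0.278912.
Standard error under H₀: √(0.26×0.74/735) = 0.016179.
z = (0.278912 − 0.26)/0.016179 = 0.018912/0.016179 = 1.1689.

z = 1.1689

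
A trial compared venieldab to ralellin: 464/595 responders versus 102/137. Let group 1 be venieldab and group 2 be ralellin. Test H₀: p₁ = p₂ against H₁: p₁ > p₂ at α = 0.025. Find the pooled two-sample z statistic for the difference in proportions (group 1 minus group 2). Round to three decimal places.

z = 0.890

p̂₁ = 464/595 ≈ 0.77983, p̂₂ = 102/137 ≈ 0.74453.
Pooled p̂ = (464+102)/(595+137) = 566/732 = 0.77322.
SE = √(p̂(1−p̂)(1/n₁+1/n₂)) = √(0.77322·0.22678·0.00897994) = √(0.00157462) = 0.03968.
z = (0.77983 − 0.74453)/0.03968 = 0.03530/0.03968 = 0.890.
p-value = P(Z > 0.890) ≈ 0.1868. With α = 0.025, fail to reject H₀.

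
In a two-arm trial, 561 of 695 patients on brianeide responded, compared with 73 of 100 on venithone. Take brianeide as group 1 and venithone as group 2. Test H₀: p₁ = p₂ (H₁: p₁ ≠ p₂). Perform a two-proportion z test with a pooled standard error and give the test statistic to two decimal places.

z = 1.80

p̂₁ = 561/695 = 0.8072, p̂₂ = 73/100 = 0.7300.
Pooled p̂ = (561+73)/(695+100) = 634/795 = 0.7975.
SE = √(p̂(1−p̂)(1/n₁+1/n₂)) = √(0.7975·0.2025·0.0114388) = √(0.00184741) = 0.0430.
z = (0.8072 − 0.7300)/0.0430 = 0.0772/0.0430 = 1.80.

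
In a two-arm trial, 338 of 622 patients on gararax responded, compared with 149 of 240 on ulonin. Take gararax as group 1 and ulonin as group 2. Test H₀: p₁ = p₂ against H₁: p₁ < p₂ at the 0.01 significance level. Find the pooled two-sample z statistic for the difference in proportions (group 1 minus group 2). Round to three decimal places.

p̂₁ = 338/622 = 0.54341, p̂₂ = 149/240 = 0.62083.
Pooled p̂ = (338+149)/(622+240) = 487/862 = 0.56497.
SE = √(0.24578 × 0.00577438) = 0.03767.
z = (0.54341 − 0.62083)/0.03767 = -0.07742/0.03767 = -2.055.
p-value = P(Z < -2.055) ≈ 0.0199; since p > α = 0.01, fail to reject H₀.

z = -2.055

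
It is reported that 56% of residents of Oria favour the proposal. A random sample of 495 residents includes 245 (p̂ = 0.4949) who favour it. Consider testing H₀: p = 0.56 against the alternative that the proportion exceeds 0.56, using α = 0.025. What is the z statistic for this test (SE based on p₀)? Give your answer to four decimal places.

p̂ = 245/495 = 0.494949.
SE = √(p₀(1−p₀)/n) = √(0.2464/495) = 0.022311.
z = (0.494949 − 0.56)/0.022311 = -0.065051/0.022311 = -2.9156.
p-value = P(Z > -2.916) ≈ 0.9982. With α = 0.025, fail to reject H₀.

z = -2.9156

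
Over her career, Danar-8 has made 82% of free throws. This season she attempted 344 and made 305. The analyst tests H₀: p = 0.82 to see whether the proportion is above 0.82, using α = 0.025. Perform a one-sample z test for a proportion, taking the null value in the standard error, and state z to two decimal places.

p̂ = 305/344 = 0.8866.
Under H₀, SE = √(0.82·0.18/344) = √(0.00042907) = 0.0207.
z = (0.8866 − 0.82)/0.0207 = 0.0666/0.0207 = 3.22.
p-value = P(Z > 3.217) ≈ 0.0006; since p < α = 0.025, reject H₀.

z = 3.22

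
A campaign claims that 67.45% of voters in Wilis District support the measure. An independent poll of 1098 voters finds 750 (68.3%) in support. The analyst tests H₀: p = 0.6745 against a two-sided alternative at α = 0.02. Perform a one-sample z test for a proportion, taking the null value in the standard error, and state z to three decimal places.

p̂ = 750/1098 = 0.68306.
Standard error under H₀: √(0.6745×0.3255/1098) = 0.01414.
z = (0.68306 − 0.6745)/0.01414 = 0.00856/0.01414 = 0.605.
Two-sided p-value ≈ 2·Φ(−0.605) = 0.5449, so at α = 0.02 we fail to reject H₀.

z = 0.605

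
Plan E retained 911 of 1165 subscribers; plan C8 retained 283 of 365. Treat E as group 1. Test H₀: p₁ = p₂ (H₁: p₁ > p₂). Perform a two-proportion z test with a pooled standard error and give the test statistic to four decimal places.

z = 0.2671

p̂₁ = 911/1165 = 0.781974, p̂₂ = 283/365 = 0.775342.
Pooled p̂ = (911+283)/(1165+365) = 1194/1530 = 0.780392.
SE = √(0.17138 × 0.0035981) = 0.024832.
z = (0.781974 − 0.775342)/0.024832 = 0.006632/0.024832 = 0.2671.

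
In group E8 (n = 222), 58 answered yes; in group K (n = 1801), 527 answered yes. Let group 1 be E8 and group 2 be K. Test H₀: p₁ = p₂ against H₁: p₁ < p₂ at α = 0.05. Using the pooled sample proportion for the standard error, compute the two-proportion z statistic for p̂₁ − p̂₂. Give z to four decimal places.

p̂₁ = 58/222 ≈ 0.261261, p̂₂ = 527/1801 ≈ 0.292615.
Pooled p̂ = (58+527)/(222+1801) = 585/2023 = 0.289174.
SE = √(p̂(1−p̂)(1/n₁+1/n₂)) = √(0.289174·0.710826·0.00505975) = √(0.00104005) = 0.032250.
z = (0.261261 − 0.292615)/0.032250 = -0.031354/0.032250 = -0.9722.
p-value = P(Z < -0.972) ≈ 0.1655; since p > α = 0.05, fail to reject H₀.

z = -0.9722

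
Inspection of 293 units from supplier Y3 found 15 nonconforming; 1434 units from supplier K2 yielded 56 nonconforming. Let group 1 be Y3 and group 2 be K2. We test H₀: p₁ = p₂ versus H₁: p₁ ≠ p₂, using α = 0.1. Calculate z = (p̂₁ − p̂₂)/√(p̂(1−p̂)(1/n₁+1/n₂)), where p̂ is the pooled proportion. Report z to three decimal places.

z = 0.954

p̂₁ = 15/293 ≈ 0.05119, p̂₂ = 56/1434 ≈ 0.03905.
Pooled p̂ = (15+56)/(293+1434) = 71/1727 = 0.04111.
SE = √(p̂(1−p̂)(1/n₁+1/n₂)) = √(0.04111·0.95889·0.00411032) = √(0.000162035) = 0.01273.
z = (0.05119 − 0.03905)/0.01273 = 0.01214/0.01273 = 0.954.
Two-sided p-value ≈ 2·Φ(−0.954) = 0.3401. With α = 0.1, fail to reject H₀.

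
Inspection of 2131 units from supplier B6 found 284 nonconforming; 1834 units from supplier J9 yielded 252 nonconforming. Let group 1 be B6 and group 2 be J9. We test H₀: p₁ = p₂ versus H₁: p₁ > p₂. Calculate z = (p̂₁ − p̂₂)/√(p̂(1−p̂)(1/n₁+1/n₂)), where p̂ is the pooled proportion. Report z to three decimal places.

z = -0.380

p̂₁ = 284/2131 ≈ 0.133271, p̂₂ = 252/1834 ≈ 0.137405.
Pooled p̂ = (284+252)/(2131+1834) = 536/3965 = 0.135183.
SE = √(0.116908 × 0.00101452) = 0.010891.
z = (0.133271 − 0.137405)/0.010891 = -0.004134/0.010891 = -0.380.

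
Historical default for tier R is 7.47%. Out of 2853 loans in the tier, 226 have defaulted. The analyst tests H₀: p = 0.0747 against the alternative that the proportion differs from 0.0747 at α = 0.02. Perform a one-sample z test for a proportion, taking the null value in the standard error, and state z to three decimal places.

z = 0.917

p̂ = 226/2853 = 0.07921.
Standard error under H₀: √(0.0747×0.9253/2853) = 0.00492.
z = (0.07921 − 0.0747)/0.00492 = 0.00451/0.00492 = 0.917.
p-value = 2·P(Z > 0.917) ≈ 0.3590, so at α = 0.02 we fail to reject H₀.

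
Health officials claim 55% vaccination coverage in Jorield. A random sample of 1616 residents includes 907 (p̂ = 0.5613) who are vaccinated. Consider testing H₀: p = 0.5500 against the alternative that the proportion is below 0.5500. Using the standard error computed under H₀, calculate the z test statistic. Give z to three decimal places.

z = 0.910

p̂ = 907/1616 ≈ 0.56126.
Standard error under H₀: √(0.55×0.45/1616) = 0.01238.
z = (0.56126 − 0.55)/0.01238 = 0.01126/0.01238 = 0.910.
p-value = P(Z < 0.910) ≈ 0.8186.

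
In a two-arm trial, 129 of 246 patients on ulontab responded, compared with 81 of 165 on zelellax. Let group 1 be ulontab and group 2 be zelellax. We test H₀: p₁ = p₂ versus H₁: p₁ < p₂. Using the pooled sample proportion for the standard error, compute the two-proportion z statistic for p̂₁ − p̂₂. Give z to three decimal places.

z = 0.666

p̂₁ = 129/246 ≈ 0.52439, p̂₂ = 81/165 ≈ 0.49091.
Pooled p̂ = (129+81)/(246+165) = 210/411 = 0.51095.
SE = √(0.24988 × 0.0101256) = 0.05030.
z = (0.52439 − 0.49091)/0.05030 = 0.03348/0.05030 = 0.666.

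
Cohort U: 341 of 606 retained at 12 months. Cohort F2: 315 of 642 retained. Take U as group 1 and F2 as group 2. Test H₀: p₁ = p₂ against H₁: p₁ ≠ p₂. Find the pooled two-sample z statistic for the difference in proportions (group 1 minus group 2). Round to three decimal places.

p̂₁ = 341/606 = 0.56271, p̂₂ = 315/642 = 0.49065.
Pooled p̂ = (341+315)/(606+642) = 656/1248 = 0.52564.
SE = √(0.249343 × 0.0032078) = 0.02828.
z = (0.56271 − 0.49065)/0.02828 = 0.07206/0.02828 = 2.548.

z = 2.548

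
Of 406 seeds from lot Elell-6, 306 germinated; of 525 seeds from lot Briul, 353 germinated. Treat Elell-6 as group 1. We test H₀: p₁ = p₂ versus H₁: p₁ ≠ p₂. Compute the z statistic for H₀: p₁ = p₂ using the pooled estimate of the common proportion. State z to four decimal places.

z = 2.7055

p̂₁ = 306/406 ≈ 0.753695, p̂₂ = 353/525 ≈ 0.672381.
Pooled p̂ = (306+353)/(406+525) = 659/931 = 0.707841.
SE = √(p̂(1−p̂)(1/n₁+1/n₂)) = √(0.707841·0.292159·0.00436782) = √(0.000903274) = 0.030055.
z = (0.753695 − 0.672381)/0.030055 = 0.081314/0.030055 = 2.7055.
Two-sided p-value ≈ 2·Φ(−2.706) = 0.0068.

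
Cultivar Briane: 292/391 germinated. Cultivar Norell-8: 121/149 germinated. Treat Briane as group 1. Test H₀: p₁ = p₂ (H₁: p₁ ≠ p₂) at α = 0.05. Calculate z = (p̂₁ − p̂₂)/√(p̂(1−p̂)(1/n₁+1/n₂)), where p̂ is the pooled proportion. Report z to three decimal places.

z = -1.599

p̂₁ = 292/391 = 0.74680, p̂₂ = 121/149 = 0.81208.
Pooled p̂ = (292+121)/(391+149) = 413/540 = 0.76481.
SE = √(0.179873 × 0.00926895) = 0.04083.
z = (0.74680 − 0.81208)/0.04083 = -0.06528/0.04083 = -1.599.
Two-sided p-value ≈ 2·Φ(−1.599) = 0.1099, so at α = 0.05 we fail to reject H₀.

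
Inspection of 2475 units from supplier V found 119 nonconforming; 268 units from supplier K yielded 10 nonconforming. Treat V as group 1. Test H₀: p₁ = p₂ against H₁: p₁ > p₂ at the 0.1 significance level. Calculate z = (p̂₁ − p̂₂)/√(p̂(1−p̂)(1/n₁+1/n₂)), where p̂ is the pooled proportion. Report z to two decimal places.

p̂₁ = 119/2475 ≈ 0.0481, p̂₂ = 10/268 ≈ 0.0373.
Pooled p̂ = (119+10)/(2475+268) = 129/2743 = 0.0470.
SE = √(0.0448171 × 0.00413538) = 0.0136.
z = (0.0481 − 0.0373)/0.0136 = 0.0108/0.0136 = 0.79.
p-value = P(Z > 0.791) ≈ 0.2145, so at α = 0.1 we fail to reject H₀.

z = 0.79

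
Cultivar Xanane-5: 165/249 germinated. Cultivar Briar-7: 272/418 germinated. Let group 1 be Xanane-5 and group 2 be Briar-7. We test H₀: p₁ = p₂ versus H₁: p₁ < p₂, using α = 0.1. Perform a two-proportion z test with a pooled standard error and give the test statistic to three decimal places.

z = 0.314

p̂₁ = 165/249 = 0.66265, p̂₂ = 272/418 = 0.65072.
Pooled p̂ = (165+272)/(249+418) = 437/667 = 0.65517.
SE = √(0.225922 × 0.00640841) = 0.03805.
z = (0.66265 − 0.65072)/0.03805 = 0.01193/0.03805 = 0.314.
p-value = P(Z < 0.314) ≈ 0.6231. With α = 0.1, fail to reject H₀.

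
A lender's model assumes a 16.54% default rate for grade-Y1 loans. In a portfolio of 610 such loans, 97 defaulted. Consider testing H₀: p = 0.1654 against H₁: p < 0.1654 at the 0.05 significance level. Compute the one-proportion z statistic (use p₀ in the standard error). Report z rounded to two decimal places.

z = -0.42

p̂ = 97/610 = 0.15902.
Standard error under H₀: √(0.1654×0.8346/610) = 0.01504.
z = (0.15902 − 0.1654)/0.01504 = -0.00638/0.01504 = -0.42.
p-value = P(Z < -0.424) ≈ 0.3357. With α = 0.05, fail to reject H₀.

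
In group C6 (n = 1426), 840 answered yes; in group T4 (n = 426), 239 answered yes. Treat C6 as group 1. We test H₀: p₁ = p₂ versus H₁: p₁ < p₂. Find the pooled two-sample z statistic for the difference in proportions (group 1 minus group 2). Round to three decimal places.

z = 1.029

p̂₁ = 840/1426 = 0.58906, p̂₂ = 239/426 = 0.56103.
Pooled p̂ = (840+239)/(1426+426) = 1079/1852 = 0.58261.
SE = √(0.243175 × 0.00304868) = 0.02723.
z = (0.58906 − 0.56103)/0.02723 = 0.02803/0.02723 = 1.029.
p-value = P(Z < 1.029) ≈ 0.8483.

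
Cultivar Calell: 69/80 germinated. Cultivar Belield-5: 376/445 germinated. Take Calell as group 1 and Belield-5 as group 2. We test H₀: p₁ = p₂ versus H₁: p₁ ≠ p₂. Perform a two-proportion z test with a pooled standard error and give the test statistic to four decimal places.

p̂₁ = 69/80 ≈ 0.862500, p̂₂ = 376/445 ≈ 0.844944.
Pooled p̂ = (69+376)/(80+445) = 445/525 = 0.847619.
SE = √(p̂(1−p̂)(1/n₁+1/n₂)) = √(0.847619·0.152381·0.0147472) = √(0.00190476) = 0.043644.
z = (0.862500 − 0.844944)/0.043644 = 0.017556/0.043644 = 0.4023.

z = 0.4023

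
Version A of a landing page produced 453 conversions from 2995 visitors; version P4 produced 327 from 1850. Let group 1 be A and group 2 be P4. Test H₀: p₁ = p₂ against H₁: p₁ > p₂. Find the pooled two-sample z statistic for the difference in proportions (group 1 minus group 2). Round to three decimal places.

p̂₁ = 453/2995 ≈ 0.15125, p̂₂ = 327/1850 ≈ 0.17676.
Pooled p̂ = (453+327)/(2995+1850) = 780/4845 = 0.16099.
SE = √(p̂(1−p̂)(1/n₁+1/n₂)) = √(0.16099·0.83901·0.00087443) = √(0.000118112) = 0.01087.
z = (0.15125 − 0.17676)/0.01087 = -0.02551/0.01087 = -2.347.

z = -2.347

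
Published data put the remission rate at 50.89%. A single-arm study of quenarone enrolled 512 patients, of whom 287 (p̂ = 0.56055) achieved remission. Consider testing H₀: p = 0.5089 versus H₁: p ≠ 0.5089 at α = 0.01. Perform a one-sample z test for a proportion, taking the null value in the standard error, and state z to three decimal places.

p̂ = 287/512 = 0.56055.
Under H₀, SE = √(0.5089·0.4911/512) = √(0.000488127) = 0.02209.
z = (0.56055 − 0.5089)/0.02209 = 0.05165/0.02209 = 2.338.
p-value = 2·P(Z > 2.338) ≈ 0.0194. With α = 0.01, fail to reject H₀.

z = 2.338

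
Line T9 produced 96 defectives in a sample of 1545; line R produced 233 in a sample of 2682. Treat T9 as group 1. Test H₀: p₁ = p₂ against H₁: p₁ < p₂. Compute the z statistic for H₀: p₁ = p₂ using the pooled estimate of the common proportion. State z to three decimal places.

p̂₁ = 96/1545 = 0.062136, p̂₂ = 233/2682 = 0.086875.
Pooled p̂ = (96+233)/(1545+2682) = 329/4227 = 0.077833.
SE = √(0.071775 × 0.00102011) = 0.008557.
z = (0.062136 − 0.086875)/0.008557 = -0.024739/0.008557 = -2.891.

z = -2.891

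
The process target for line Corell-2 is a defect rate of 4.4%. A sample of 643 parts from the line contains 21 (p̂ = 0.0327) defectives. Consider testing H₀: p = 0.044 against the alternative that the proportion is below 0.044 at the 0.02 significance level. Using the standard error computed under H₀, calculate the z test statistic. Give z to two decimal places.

p̂ = 21/643 = 0.0327.
SE = √(p₀(1−p₀)/n) = √(0.042064/643) = 0.0081.
z = (0.0327 − 0.044)/0.0081 = -0.0113/0.0081 = -1.40.
p-value = P(Z < -1.402) ≈ 0.0804, so at α = 0.02 we fail to reject H₀.

z = -1.40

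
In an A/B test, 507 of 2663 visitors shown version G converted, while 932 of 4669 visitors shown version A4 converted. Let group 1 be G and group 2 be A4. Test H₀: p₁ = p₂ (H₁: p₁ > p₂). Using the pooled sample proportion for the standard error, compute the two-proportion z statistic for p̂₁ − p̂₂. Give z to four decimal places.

z = -0.9568

p̂₁ = 507/2663 ≈ 0.1903868, p̂₂ = 932/4669 ≈ 0.1996145.
Pooled p̂ = (507+932)/(2663+4669) = 1439/7332 = 0.1962630.
SE = √(0.157744 × 0.000589695) = 0.0096447.
z = (0.1903868 − 0.1996145)/0.0096447 = -0.0092277/0.0096447 = -0.9568.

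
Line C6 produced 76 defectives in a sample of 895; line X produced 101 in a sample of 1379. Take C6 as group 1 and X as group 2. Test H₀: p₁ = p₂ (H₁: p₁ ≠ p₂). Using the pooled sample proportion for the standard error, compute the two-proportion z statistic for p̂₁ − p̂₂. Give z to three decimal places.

z = 1.015

p̂₁ = 76/895 = 0.084916, p̂₂ = 101/1379 = 0.073241.
Pooled p̂ = (76+101)/(895+1379) = 177/2274 = 0.077836.
SE = √(0.0717779 × 0.00184248) = 0.011500.
z = (0.084916 − 0.073241)/0.011500 = 0.011675/0.011500 = 1.015.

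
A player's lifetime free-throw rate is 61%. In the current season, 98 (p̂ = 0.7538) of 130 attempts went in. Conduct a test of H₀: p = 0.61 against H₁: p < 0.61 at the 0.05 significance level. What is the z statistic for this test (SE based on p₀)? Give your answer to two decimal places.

p̂ = 98/130 = 0.7538.
Standard error under H₀: √(0.61×0.39/130) = 0.0428.
z = (0.7538 − 0.61)/0.0428 = 0.1438/0.0428 = 3.36.
p-value = P(Z < 3.363) ≈ 0.9996; since p > α = 0.05, fail to reject H₀.

z = 3.36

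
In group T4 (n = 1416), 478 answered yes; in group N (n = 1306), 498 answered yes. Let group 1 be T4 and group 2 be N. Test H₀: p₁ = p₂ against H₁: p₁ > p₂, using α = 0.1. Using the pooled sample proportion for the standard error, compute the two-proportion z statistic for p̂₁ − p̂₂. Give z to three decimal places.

z = -2.378

p̂₁ = 478/1416 ≈ 0.33757, p̂₂ = 498/1306 ≈ 0.38132.
Pooled p̂ = (478+498)/(1416+1306) = 976/2722 = 0.35856.
SE = √(p̂(1−p̂)(1/n₁+1/n₂)) = √(0.35856·0.64144·0.00147191) = √(0.000338532) = 0.01840.
z = (0.33757 − 0.38132)/0.01840 = -0.04375/0.01840 = -2.378.
p-value = P(Z > -2.378) ≈ 0.9913; since p > α = 0.1, fail to reject H₀.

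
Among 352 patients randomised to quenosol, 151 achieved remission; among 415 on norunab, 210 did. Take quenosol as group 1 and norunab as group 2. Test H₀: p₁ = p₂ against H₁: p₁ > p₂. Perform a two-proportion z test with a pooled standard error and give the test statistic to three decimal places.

p̂₁ = 151/352 ≈ 0.42898, p̂₂ = 210/415 ≈ 0.50602.
Pooled p̂ = (151+210)/(352+415) = 361/767 = 0.47066.
SE = √(0.249139 × 0.00525055) = 0.03617.
z = (0.42898 − 0.50602)/0.03617 = -0.07704/0.03617 = -2.130.

z = -2.130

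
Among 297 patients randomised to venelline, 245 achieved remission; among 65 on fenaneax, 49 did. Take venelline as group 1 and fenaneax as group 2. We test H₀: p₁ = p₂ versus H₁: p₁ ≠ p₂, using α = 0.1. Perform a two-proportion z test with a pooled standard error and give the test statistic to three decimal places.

p̂₁ = 245/297 = 0.82492, p̂₂ = 49/65 = 0.75385.
Pooled p̂ = (245+49)/(297+65) = 294/362 = 0.81215.
SE = √(p̂(1−p̂)(1/n₁+1/n₂)) = √(0.81215·0.18785·0.0187516) = √(0.00286074) = 0.05349.
z = (0.82492 − 0.75385)/0.05349 = 0.07107/0.05349 = 1.329.
Two-sided p-value ≈ 2·Φ(−1.329) = 0.1839; since p > α = 0.1, fail to reject H₀.

z = 1.329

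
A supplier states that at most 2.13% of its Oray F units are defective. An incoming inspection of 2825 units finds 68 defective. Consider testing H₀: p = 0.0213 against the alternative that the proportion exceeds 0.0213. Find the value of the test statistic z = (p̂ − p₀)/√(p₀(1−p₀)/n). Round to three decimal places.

z = 1.020

p̂ = 68/2825 = 0.024071.
SE = √(p₀(1−p₀)/n) = √(0.020846/2825) = 0.002716.
z = (0.024071 − 0.0213)/0.002716 = 0.002771/0.002716 = 1.020.
p-value = P(Z > 1.020) ≈ 0.1539.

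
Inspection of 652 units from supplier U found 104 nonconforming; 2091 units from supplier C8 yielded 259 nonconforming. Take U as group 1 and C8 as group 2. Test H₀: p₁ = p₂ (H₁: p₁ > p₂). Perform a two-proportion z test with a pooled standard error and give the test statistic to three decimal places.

z = 2.345

p̂₁ = 104/652 ≈ 0.15951, p̂₂ = 259/2091 ≈ 0.12386.
Pooled p̂ = (104+259)/(652+2091) = 363/2743 = 0.13234.
SE = √(p̂(1−p̂)(1/n₁+1/n₂)) = √(0.13234·0.86766·0.00201198) = √(0.000231023) = 0.01520.
z = (0.15951 − 0.12386)/0.01520 = 0.03565/0.01520 = 2.345.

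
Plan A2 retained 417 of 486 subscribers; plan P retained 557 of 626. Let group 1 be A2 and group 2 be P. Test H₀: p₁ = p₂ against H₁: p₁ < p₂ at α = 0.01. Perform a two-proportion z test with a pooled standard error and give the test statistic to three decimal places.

p̂₁ = 417/486 ≈ 0.858025, p̂₂ = 557/626 ≈ 0.889776.
Pooled p̂ = (417+557)/(486+626) = 974/1112 = 0.875899.
SE = √(0.1087 × 0.00365506) = 0.019932.
z = (0.858025 − 0.889776)/0.019932 = -0.031751/0.019932 = -1.593.
p-value = P(Z < -1.593) ≈ 0.0556, so at α = 0.01 we fail to reject H₀.

z = -1.593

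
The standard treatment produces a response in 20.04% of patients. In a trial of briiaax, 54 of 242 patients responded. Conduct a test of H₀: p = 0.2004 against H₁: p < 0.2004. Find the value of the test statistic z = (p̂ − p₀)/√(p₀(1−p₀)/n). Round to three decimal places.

p̂ = 54/242 ≈ 0.22314.
Standard error under H₀: √(0.2004×0.7996/242) = 0.02573.
z = (0.22314 − 0.2004)/0.02573 = 0.02274/0.02573 = 0.884.
p-value = P(Z < 0.884) ≈ 0.8116.

z = 0.884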